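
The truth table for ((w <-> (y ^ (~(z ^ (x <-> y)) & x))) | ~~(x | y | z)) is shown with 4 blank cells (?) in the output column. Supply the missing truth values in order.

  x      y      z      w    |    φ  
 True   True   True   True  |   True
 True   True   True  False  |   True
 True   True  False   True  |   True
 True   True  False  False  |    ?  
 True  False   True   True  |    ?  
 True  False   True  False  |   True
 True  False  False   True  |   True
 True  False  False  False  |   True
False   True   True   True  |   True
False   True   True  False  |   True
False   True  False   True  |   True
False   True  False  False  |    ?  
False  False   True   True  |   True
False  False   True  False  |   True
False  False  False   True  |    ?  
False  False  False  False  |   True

Row x=True, y=True, z=False, w=False: (w <-> (y ^ (~(z ^ (x <-> y)) & x))) = False, ~~(x | y | z) = True, so the formula = True.
Row x=True, y=False, z=True, w=True: (w <-> (y ^ (~(z ^ (x <-> y)) & x))) = False, ~~(x | y | z) = True, so the formula = True.
Row x=False, y=True, z=False, w=False: (w <-> (y ^ (~(z ^ (x <-> y)) & x))) = False, ~~(x | y | z) = True, so the formula = True.
Row x=False, y=False, z=False, w=True: (w <-> (y ^ (~(z ^ (x <-> y)) & x))) = False, ~~(x | y | z) = False, so the formula = False.

True, True, True, False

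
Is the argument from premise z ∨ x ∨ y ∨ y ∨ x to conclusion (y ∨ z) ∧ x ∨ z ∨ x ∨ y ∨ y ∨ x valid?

yes

x | y | z || φ | ψ
0 | 0 | 0 || 0 | 0
0 | 0 | 1 || 1 | 1
0 | 1 | 0 || 1 | 1
0 | 1 | 1 || 1 | 1
1 | 0 | 0 || 1 | 1
1 | 0 | 1 || 1 | 1
1 | 1 | 0 || 1 | 1
1 | 1 | 1 || 1 | 1
In every row where φ is true, ψ is also true, so φ ⊨ ψ.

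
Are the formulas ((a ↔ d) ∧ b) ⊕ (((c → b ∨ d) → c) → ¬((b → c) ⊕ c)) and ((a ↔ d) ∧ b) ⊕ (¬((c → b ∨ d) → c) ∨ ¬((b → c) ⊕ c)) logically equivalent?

a | b | c | d || φ | ψ
1 | 1 | 1 | 1 || 0 | 0
1 | 1 | 1 | 0 || 1 | 1
1 | 1 | 0 | 1 || 0 | 0
1 | 1 | 0 | 0 || 1 | 1
1 | 0 | 1 | 1 || 1 | 1
1 | 0 | 1 | 0 || 1 | 1
1 | 0 | 0 | 1 || 1 | 1
1 | 0 | 0 | 0 || 1 | 1
0 | 1 | 1 | 1 || 1 | 1
0 | 1 | 1 | 0 || 0 | 0
0 | 1 | 0 | 1 || 1 | 1
0 | 1 | 0 | 0 || 0 | 0
0 | 0 | 1 | 1 || 1 | 1
0 | 0 | 1 | 0 || 1 | 1
0 | 0 | 0 | 1 || 1 | 1
0 | 0 | 0 | 0 || 1 | 1
The columns for φ and ψ agree on every row, so they are logically equivalent.

equivalent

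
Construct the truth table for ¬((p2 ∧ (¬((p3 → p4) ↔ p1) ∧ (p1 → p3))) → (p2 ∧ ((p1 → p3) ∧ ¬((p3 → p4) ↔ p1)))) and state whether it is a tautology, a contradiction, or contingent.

contradiction

  p1  |   p2  |   p3  |   p4  ||   φ  
 True |  True |  True |  True || False
 True |  True |  True | False || False
 True |  True | False |  True || False
 True |  True | False | False || False
 True | False |  True |  True || False
 True | False |  True | False || False
 True | False | False |  True || False
 True | False | False | False || False
False |  True |  True |  True || False
False |  True |  True | False || False
False |  True | False |  True || False
False |  True | False | False || False
False | False |  True |  True || False
False | False |  True | False || False
False | False | False |  True || False
False | False | False | False || False
Every row is False, so the formula is a contradiction.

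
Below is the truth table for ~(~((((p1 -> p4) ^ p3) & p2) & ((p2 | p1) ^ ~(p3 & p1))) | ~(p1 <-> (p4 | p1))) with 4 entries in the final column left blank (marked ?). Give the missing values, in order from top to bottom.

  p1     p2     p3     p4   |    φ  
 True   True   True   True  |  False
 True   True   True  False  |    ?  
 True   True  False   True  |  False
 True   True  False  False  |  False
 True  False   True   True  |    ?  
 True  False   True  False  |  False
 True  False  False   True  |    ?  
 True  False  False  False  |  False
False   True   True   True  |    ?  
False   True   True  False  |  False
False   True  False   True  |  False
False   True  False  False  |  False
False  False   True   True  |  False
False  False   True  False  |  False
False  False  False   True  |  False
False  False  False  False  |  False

Row 2: ~((((p1 -> p4) ^ p3) & p2) & ((p2 | p1) ^ ~(p3 & p1))) = False, ~(p1 <-> (p4 | p1)) = False, (~((((p1 -> p4) ^ p3) & p2) & ((p2 | p1) ^ ~(p3 & p1))) | ~(p1 <-> (p4 | p1))) = False, so the formula = True.
Row 5: ~((((p1 -> p4) ^ p3) & p2) & ((p2 | p1) ^ ~(p3 & p1))) = True, ~(p1 <-> (p4 | p1)) = False, (~((((p1 -> p4) ^ p3) & p2) & ((p2 | p1) ^ ~(p3 & p1))) | ~(p1 <-> (p4 | p1))) = True, so the formula = False.
Row 7: ~((((p1 -> p4) ^ p3) & p2) & ((p2 | p1) ^ ~(p3 & p1))) = True, ~(p1 <-> (p4 | p1)) = False, (~((((p1 -> p4) ^ p3) & p2) & ((p2 | p1) ^ ~(p3 & p1))) | ~(p1 <-> (p4 | p1))) = True, so the formula = False.
Row 9: ~((((p1 -> p4) ^ p3) & p2) & ((p2 | p1) ^ ~(p3 & p1))) = True, ~(p1 <-> (p4 | p1)) = True, (~((((p1 -> p4) ^ p3) & p2) & ((p2 | p1) ^ ~(p3 & p1))) | ~(p1 <-> (p4 | p1))) = True, so the formula = False.

True, False, False, False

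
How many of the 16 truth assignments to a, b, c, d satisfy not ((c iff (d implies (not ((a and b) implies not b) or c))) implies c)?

3

a | b | c | d || (a and b) | not b | ((a and b) implies not b) | φ
1 | 1 | 1 | 1 ||     1     |   0   |             0             | 0
1 | 1 | 1 | 0 ||     1     |   0   |             0             | 0
1 | 1 | 0 | 1 ||     1     |   0   |             0             | 0
1 | 1 | 0 | 0 ||     1     |   0   |             0             | 0
1 | 0 | 1 | 1 ||     0     |   1   |             1             | 0
1 | 0 | 1 | 0 ||     0     |   1   |             1             | 0
1 | 0 | 0 | 1 ||     0     |   1   |             1             | 1
1 | 0 | 0 | 0 ||     0     |   1   |             1             | 0
0 | 1 | 1 | 1 ||     0     |   0   |             1             | 0
0 | 1 | 1 | 0 ||     0     |   0   |             1             | 0
0 | 1 | 0 | 1 ||     0     |   0   |             1             | 1
0 | 1 | 0 | 0 ||     0     |   0   |             1             | 0
0 | 0 | 1 | 1 ||     0     |   1   |             1             | 0
0 | 0 | 1 | 0 ||     0     |   1   |             1             | 0
0 | 0 | 0 | 1 ||     0     |   1   |             1             | 1
0 | 0 | 0 | 0 ||     0     |   1   |             1             | 0
The formula is true on 3 of the 16 rows.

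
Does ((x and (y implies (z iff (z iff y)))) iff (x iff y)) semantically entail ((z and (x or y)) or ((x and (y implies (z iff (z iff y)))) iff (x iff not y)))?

no

x | y | z || φ | ψ
F | F | F || F | T
F | F | T || F | T
F | T | F || T | F
F | T | T || T | T
T | F | F || F | T
T | F | T || F | T
T | T | F || T | F
T | T | T || T | T
At x=F, y=T, z=F we have φ true but ψ false, so φ does not entail ψ.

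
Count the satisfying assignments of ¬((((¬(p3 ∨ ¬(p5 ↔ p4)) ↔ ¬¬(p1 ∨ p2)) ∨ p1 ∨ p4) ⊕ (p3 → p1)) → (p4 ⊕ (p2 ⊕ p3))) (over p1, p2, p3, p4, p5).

3

p1 | p2 | p3 | p4 | p5 || φ
F  | F  | F  | F  | F  || T
F  | F  | F  | F  | T  || F
F  | F  | F  | T  | F  || F
F  | F  | F  | T  | T  || F
F  | F  | T  | F  | F  || F
F  | F  | T  | F  | T  || F
F  | F  | T  | T  | F  || T
F  | F  | T  | T  | T  || T
F  | T  | F  | F  | F  || F
F  | T  | F  | F  | T  || F
F  | T  | F  | T  | F  || F
F  | T  | F  | T  | T  || F
F  | T  | T  | F  | F  || F
F  | T  | T  | F  | T  || F
F  | T  | T  | T  | F  || F
F  | T  | T  | T  | T  || F
T  | F  | F  | F  | F  || F
T  | F  | F  | F  | T  || F
T  | F  | F  | T  | F  || F
T  | F  | F  | T  | T  || F
T  | F  | T  | F  | F  || F
T  | F  | T  | F  | T  || F
T  | F  | T  | T  | F  || F
T  | F  | T  | T  | T  || F
T  | T  | F  | F  | F  || F
T  | T  | F  | F  | T  || F
T  | T  | F  | T  | F  || F
T  | T  | F  | T  | T  || F
T  | T  | T  | F  | F  || F
T  | T  | T  | F  | T  || F
T  | T  | T  | T  | F  || F
T  | T  | T  | T  | T  || F
The formula is true on 3 of the 32 rows.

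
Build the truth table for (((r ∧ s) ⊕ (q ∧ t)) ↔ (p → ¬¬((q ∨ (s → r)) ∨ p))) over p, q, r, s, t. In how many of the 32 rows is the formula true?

p | q | r | s | t || φ
F | F | F | F | F || F
F | F | F | F | T || F
F | F | F | T | F || F
F | F | F | T | T || F
F | F | T | F | F || F
F | F | T | F | T || F
F | F | T | T | F || T
F | F | T | T | T || T
F | T | F | F | F || F
F | T | F | F | T || T
F | T | F | T | F || F
F | T | F | T | T || T
F | T | T | F | F || F
F | T | T | F | T || T
F | T | T | T | F || T
F | T | T | T | T || F
T | F | F | F | F || F
T | F | F | F | T || F
T | F | F | T | F || F
T | F | F | T | T || F
T | F | T | F | F || F
T | F | T | F | T || F
T | F | T | T | F || T
T | F | T | T | T || T
T | T | F | F | F || F
T | T | F | F | T || T
T | T | F | T | F || F
T | T | F | T | T || T
T | T | T | F | F || F
T | T | T | F | T || T
T | T | T | T | F || T
T | T | T | T | T || F
The formula is true on 12 of the 32 rows.

12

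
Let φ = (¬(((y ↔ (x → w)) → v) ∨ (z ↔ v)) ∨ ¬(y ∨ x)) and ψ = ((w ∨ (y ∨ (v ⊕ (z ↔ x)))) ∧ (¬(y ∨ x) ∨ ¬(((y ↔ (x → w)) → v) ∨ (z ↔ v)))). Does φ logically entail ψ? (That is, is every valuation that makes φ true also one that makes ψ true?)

no

x | y | z | w | v || φ | ψ
1 | 1 | 1 | 1 | 1 || 0 | 0
1 | 1 | 1 | 1 | 0 || 1 | 1
1 | 1 | 1 | 0 | 1 || 0 | 0
1 | 1 | 1 | 0 | 0 || 0 | 0
1 | 1 | 0 | 1 | 1 || 0 | 0
1 | 1 | 0 | 1 | 0 || 0 | 0
1 | 1 | 0 | 0 | 1 || 0 | 0
1 | 1 | 0 | 0 | 0 || 0 | 0
1 | 0 | 1 | 1 | 1 || 0 | 0
1 | 0 | 1 | 1 | 0 || 0 | 0
1 | 0 | 1 | 0 | 1 || 0 | 0
1 | 0 | 1 | 0 | 0 || 1 | 1
1 | 0 | 0 | 1 | 1 || 0 | 0
1 | 0 | 0 | 1 | 0 || 0 | 0
1 | 0 | 0 | 0 | 1 || 0 | 0
1 | 0 | 0 | 0 | 0 || 0 | 0
0 | 1 | 1 | 1 | 1 || 0 | 0
0 | 1 | 1 | 1 | 0 || 1 | 1
0 | 1 | 1 | 0 | 1 || 0 | 0
0 | 1 | 1 | 0 | 0 || 1 | 1
0 | 1 | 0 | 1 | 1 || 0 | 0
0 | 1 | 0 | 1 | 0 || 0 | 0
0 | 1 | 0 | 0 | 1 || 0 | 0
0 | 1 | 0 | 0 | 0 || 0 | 0
0 | 0 | 1 | 1 | 1 || 1 | 1
0 | 0 | 1 | 1 | 0 || 1 | 1
0 | 0 | 1 | 0 | 1 || 1 | 1
0 | 0 | 1 | 0 | 0 || 1 | 0
0 | 0 | 0 | 1 | 1 || 1 | 1
0 | 0 | 0 | 1 | 0 || 1 | 1
0 | 0 | 0 | 0 | 1 || 1 | 0
0 | 0 | 0 | 0 | 0 || 1 | 1
At x=0, y=0, z=1, w=0, v=0 we have φ true but ψ false, so φ does not entail ψ.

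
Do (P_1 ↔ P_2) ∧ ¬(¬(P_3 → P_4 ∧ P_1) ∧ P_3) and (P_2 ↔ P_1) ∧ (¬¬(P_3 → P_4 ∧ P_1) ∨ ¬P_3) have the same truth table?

equivalent

P_1 | P_2 | P_3 | P_4 || φ | ψ
 1  |  1  |  1  |  1  || 1 | 1
 1  |  1  |  1  |  0  || 0 | 0
 1  |  1  |  0  |  1  || 1 | 1
 1  |  1  |  0  |  0  || 1 | 1
 1  |  0  |  1  |  1  || 0 | 0
 1  |  0  |  1  |  0  || 0 | 0
 1  |  0  |  0  |  1  || 0 | 0
 1  |  0  |  0  |  0  || 0 | 0
 0  |  1  |  1  |  1  || 0 | 0
 0  |  1  |  1  |  0  || 0 | 0
 0  |  1  |  0  |  1  || 0 | 0
 0  |  1  |  0  |  0  || 0 | 0
 0  |  0  |  1  |  1  || 0 | 0
 0  |  0  |  1  |  0  || 0 | 0
 0  |  0  |  0  |  1  || 1 | 1
 0  |  0  |  0  |  0  || 1 | 1
The columns for φ and ψ agree on every row, so they are logically equivalent.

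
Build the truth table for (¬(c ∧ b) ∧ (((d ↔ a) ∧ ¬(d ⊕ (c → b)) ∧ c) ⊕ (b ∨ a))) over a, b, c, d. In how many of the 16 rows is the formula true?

a | b | c | d | (c ∧ b) | ¬(c ∧ b) | (d ↔ a) | (c → b) | (d ⊕ (c → b)) | ¬(d ⊕ (c → b)) | (b ∨ a) | φ
- | - | - | - | ------- | -------- | ------- | ------- | ------------- | -------------- | ------- | -
T | T | T | T |    T    |    F     |    T    |    T    |       F       |       T        |    T    | F
T | T | T | F |    T    |    F     |    F    |    T    |       T       |       F        |    T    | F
T | T | F | T |    F    |    T     |    T    |    T    |       F       |       T        |    T    | T
T | T | F | F |    F    |    T     |    F    |    T    |       T       |       F        |    T    | T
T | F | T | T |    F    |    T     |    T    |    F    |       T       |       F        |    T    | T
T | F | T | F |    F    |    T     |    F    |    F    |       F       |       T        |    T    | T
T | F | F | T |    F    |    T     |    T    |    T    |       F       |       T        |    T    | T
T | F | F | F |    F    |    T     |    F    |    T    |       T       |       F        |    T    | T
F | T | T | T |    T    |    F     |    F    |    T    |       F       |       T        |    T    | F
F | T | T | F |    T    |    F     |    T    |    T    |       T       |       F        |    T    | F
F | T | F | T |    F    |    T     |    F    |    T    |       F       |       T        |    T    | T
F | T | F | F |    F    |    T     |    T    |    T    |       T       |       F        |    T    | T
F | F | T | T |    F    |    T     |    F    |    F    |       T       |       F        |    F    | F
F | F | T | F |    F    |    T     |    T    |    F    |       F       |       T        |    F    | T
F | F | F | T |    F    |    T     |    F    |    T    |       F       |       T        |    F    | F
F | F | F | F |    F    |    T     |    T    |    T    |       T       |       F        |    F    | F
The formula is true on 9 of the 16 rows.

9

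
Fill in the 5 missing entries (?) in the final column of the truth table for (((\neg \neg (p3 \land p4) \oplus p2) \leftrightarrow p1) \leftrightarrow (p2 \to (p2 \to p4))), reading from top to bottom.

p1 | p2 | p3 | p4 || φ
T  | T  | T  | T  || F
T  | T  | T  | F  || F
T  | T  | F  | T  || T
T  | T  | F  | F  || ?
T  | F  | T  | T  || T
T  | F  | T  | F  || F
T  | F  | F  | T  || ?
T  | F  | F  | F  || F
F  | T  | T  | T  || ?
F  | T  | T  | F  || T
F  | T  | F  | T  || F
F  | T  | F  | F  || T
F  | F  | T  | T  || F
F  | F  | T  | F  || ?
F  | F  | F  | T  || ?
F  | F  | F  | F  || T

Row p1=T, p2=T, p3=F, p4=F: ((\neg \neg (p3 \land p4) \oplus p2) \leftrightarrow p1) = T, (p2 \to (p2 \to p4)) = F, so the formula = F.
Row p1=T, p2=F, p3=F, p4=T: ((\neg \neg (p3 \land p4) \oplus p2) \leftrightarrow p1) = F, (p2 \to (p2 \to p4)) = T, so the formula = F.
Row p1=F, p2=T, p3=T, p4=T: ((\neg \neg (p3 \land p4) \oplus p2) \leftrightarrow p1) = T, (p2 \to (p2 \to p4)) = T, so the formula = T.
Row p1=F, p2=F, p3=T, p4=F: ((\neg \neg (p3 \land p4) \oplus p2) \leftrightarrow p1) = T, (p2 \to (p2 \to p4)) = T, so the formula = T.
Row p1=F, p2=F, p3=F, p4=T: ((\neg \neg (p3 \land p4) \oplus p2) \leftrightarrow p1) = T, (p2 \to (p2 \to p4)) = T, so the formula = T.

F, F, T, T, T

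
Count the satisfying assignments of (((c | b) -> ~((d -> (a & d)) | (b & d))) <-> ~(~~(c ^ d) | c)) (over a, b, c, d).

a  b  c  d     (c | b)  (a & d)  (d -> (a & d))  (b & d)  ((d -> (a & d)) | (b & d))  ~((d -> (a & d)) | (b & d))  (c ^ d)  ~(c ^ d)  ~~(c ^ d)  (~~(c ^ d) | c)  ~(~~(c ^ d) | c)  φ
T  T  T  T        T        T           T            T                 T                            F                  F        T          F             T                F          T
T  T  T  F        T        F           T            F                 T                            F                  T        F          T             T                F          T
T  T  F  T        T        T           T            T                 T                            F                  T        F          T             T                F          T
T  T  F  F        T        F           T            F                 T                            F                  F        T          F             F                T          F
T  F  T  T        T        T           T            F                 T                            F                  F        T          F             T                F          T
T  F  T  F        T        F           T            F                 T                            F                  T        F          T             T                F          T
T  F  F  T        F        T           T            F                 T                            F                  T        F          T             T                F          F
T  F  F  F        F        F           T            F                 T                            F                  F        T          F             F                T          T
F  T  T  T        T        F           F            T                 T                            F                  F        T          F             T                F          T
F  T  T  F        T        F           T            F                 T                            F                  T        F          T             T                F          T
F  T  F  T        T        F           F            T                 T                            F                  T        F          T             T                F          T
F  T  F  F        T        F           T            F                 T                            F                  F        T          F             F                T          F
F  F  T  T        T        F           F            F                 F                            T                  F        T          F             T                F          F
F  F  T  F        T        F           T            F                 T                            F                  T        F          T             T                F          T
F  F  F  T        F        F           F            F                 F                            T                  T        F          T             T                F          F
F  F  F  F        F        F           T            F                 T                            F                  F        T          F             F                T          T
The formula is true on 11 of the 16 rows.

11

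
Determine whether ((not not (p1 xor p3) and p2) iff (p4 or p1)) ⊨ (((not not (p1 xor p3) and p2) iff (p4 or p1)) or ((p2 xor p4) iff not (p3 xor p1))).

p1 | p2 | p3 | p4 || φ | ψ
T  | T  | T  | T  || F | F
T  | T  | T  | F  || F | T
T  | T  | F  | T  || T | T
T  | T  | F  | F  || T | T
T  | F  | T  | T  || F | T
T  | F  | T  | F  || F | F
T  | F  | F  | T  || F | F
T  | F  | F  | F  || F | T
F  | T  | T  | T  || T | T
F  | T  | T  | F  || F | F
F  | T  | F  | T  || F | F
F  | T  | F  | F  || T | T
F  | F  | T  | T  || F | F
F  | F  | T  | F  || T | T
F  | F  | F  | T  || F | T
F  | F  | F  | F  || T | T
In every row where φ is true, ψ is also true, so φ ⊨ ψ.

yes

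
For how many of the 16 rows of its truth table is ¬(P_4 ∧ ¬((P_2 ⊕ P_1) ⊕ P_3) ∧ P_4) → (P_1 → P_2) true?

P_1 | P_2 | P_3 | P_4 || (P_2 ⊕ P_1) | ((P_2 ⊕ P_1) ⊕ P_3) | ¬((P_2 ⊕ P_1) ⊕ P_3) | (P_1 → P_2) | φ
 T  |  T  |  T  |  T  ||      F      |          T          |          F           |      T      | T
 T  |  T  |  T  |  F  ||      F      |          T          |          F           |      T      | T
 T  |  T  |  F  |  T  ||      F      |          F          |          T           |      T      | T
 T  |  T  |  F  |  F  ||      F      |          F          |          T           |      T      | T
 T  |  F  |  T  |  T  ||      T      |          F          |          T           |      F      | T
 T  |  F  |  T  |  F  ||      T      |          F          |          T           |      F      | F
 T  |  F  |  F  |  T  ||      T      |          T          |          F           |      F      | F
 T  |  F  |  F  |  F  ||      T      |          T          |          F           |      F      | F
 F  |  T  |  T  |  T  ||      T      |          F          |          T           |      T      | T
 F  |  T  |  T  |  F  ||      T      |          F          |          T           |      T      | T
 F  |  T  |  F  |  T  ||      T      |          T          |          F           |      T      | T
 F  |  T  |  F  |  F  ||      T      |          T          |          F           |      T      | T
 F  |  F  |  T  |  T  ||      F      |          T          |          F           |      T      | T
 F  |  F  |  T  |  F  ||      F      |          T          |          F           |      T      | T
 F  |  F  |  F  |  T  ||      F      |          F          |          T           |      T      | T
 F  |  F  |  F  |  F  ||      F      |          F          |          T           |      T      | T
The formula is true on 13 of the 16 rows.

13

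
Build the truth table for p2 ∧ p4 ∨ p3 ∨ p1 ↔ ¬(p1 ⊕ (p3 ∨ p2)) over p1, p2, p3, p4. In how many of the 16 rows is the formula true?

7

p1  p2  p3  p4  |  φ
T   T   T   T   |  T
T   T   T   F   |  T
T   T   F   T   |  T
T   T   F   F   |  T
T   F   T   T   |  T
T   F   T   F   |  T
T   F   F   T   |  F
T   F   F   F   |  F
F   T   T   T   |  F
F   T   T   F   |  F
F   T   F   T   |  F
F   T   F   F   |  T
F   F   T   T   |  F
F   F   T   F   |  F
F   F   F   T   |  F
F   F   F   F   |  F
The formula is true on 7 of the 16 rows.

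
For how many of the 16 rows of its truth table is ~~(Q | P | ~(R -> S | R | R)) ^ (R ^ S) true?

  P      Q      R      S       (Q | P)  (S | R | R)  (R -> (S | R | R))  ~(R -> (S | R | R))  (R ^ S)    φ  
 True   True   True   True       True       True            True                False          False    True
 True   True   True  False       True       True            True                False           True   False
 True   True  False   True       True       True            True                False           True   False
 True   True  False  False       True      False            True                False          False    True
 True  False   True   True       True       True            True                False          False    True
 True  False   True  False       True       True            True                False           True   False
 True  False  False   True       True       True            True                False           True   False
 True  False  False  False       True      False            True                False          False    True
False   True   True   True       True       True            True                False          False    True
False   True   True  False       True       True            True                False           True   False
False   True  False   True       True       True            True                False           True   False
False   True  False  False       True      False            True                False          False    True
False  False   True   True      False       True            True                False          False   False
False  False   True  False      False       True            True                False           True    True
False  False  False   True      False       True            True                False           True    True
False  False  False  False      False      False            True                False          False   False
The formula is true on 8 of the 16 rows.

8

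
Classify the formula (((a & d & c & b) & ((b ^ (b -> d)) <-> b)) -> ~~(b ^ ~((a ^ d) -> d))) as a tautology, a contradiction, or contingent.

tautology

  a   |   b   |   c   |   d   ||   φ  
 True |  True |  True |  True ||  True
 True |  True |  True | False ||  True
 True |  True | False |  True ||  True
 True |  True | False | False ||  True
 True | False |  True |  True ||  True
 True | False |  True | False ||  True
 True | False | False |  True ||  True
 True | False | False | False ||  True
False |  True |  True |  True ||  True
False |  True |  True | False ||  True
False |  True | False |  True ||  True
False |  True | False | False ||  True
False | False |  True |  True ||  True
False | False |  True | False ||  True
False | False | False |  True ||  True
False | False | False | False ||  True
Every row is True, so the formula is a tautology.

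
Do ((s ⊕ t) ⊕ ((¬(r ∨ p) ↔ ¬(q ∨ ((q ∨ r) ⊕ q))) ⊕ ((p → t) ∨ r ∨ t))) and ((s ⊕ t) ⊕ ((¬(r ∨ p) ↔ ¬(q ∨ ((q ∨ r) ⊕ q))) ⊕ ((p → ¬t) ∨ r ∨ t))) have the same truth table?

  p   |   q   |   r   |   s   |   t   ||   φ   |   ψ  
 True |  True |  True |  True |  True || False | False
 True |  True |  True |  True | False ||  True |  True
 True |  True |  True | False |  True ||  True |  True
 True |  True |  True | False | False || False | False
 True |  True | False |  True |  True || False | False
 True |  True | False |  True | False || False |  True
 True |  True | False | False |  True ||  True |  True
 True |  True | False | False | False ||  True | False
 True | False |  True |  True |  True || False | False
 True | False |  True |  True | False ||  True |  True
 True | False |  True | False |  True ||  True |  True
 True | False |  True | False | False || False | False
 True | False | False |  True |  True ||  True |  True
 True | False | False |  True | False ||  True | False
 True | False | False | False |  True || False | False
 True | False | False | False | False || False |  True
False |  True |  True |  True |  True || False | False
False |  True |  True |  True | False ||  True |  True
False |  True |  True | False |  True ||  True |  True
False |  True |  True | False | False || False | False
False |  True | False |  True |  True ||  True |  True
False |  True | False |  True | False || False | False
False |  True | False | False |  True || False | False
False |  True | False | False | False ||  True |  True
False | False |  True |  True |  True || False | False
False | False |  True |  True | False ||  True |  True
False | False |  True | False |  True ||  True |  True
False | False |  True | False | False || False | False
False | False | False |  True |  True || False | False
False | False | False |  True | False ||  True |  True
False | False | False | False |  True ||  True |  True
False | False | False | False | False || False | False
The columns differ at p=True, q=True, r=False, s=True, t=False (φ=False, ψ=True), so they are not equivalent.

not equivalent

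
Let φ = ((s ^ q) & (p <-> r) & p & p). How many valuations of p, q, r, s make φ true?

2

p  q  r  s  |  (s ^ q)  (p <-> r)  ((s ^ q) & (p <-> r) & p & p)
T  T  T  T  |     F         T                    F              
T  T  T  F  |     T         T                    T              
T  T  F  T  |     F         F                    F              
T  T  F  F  |     T         F                    F              
T  F  T  T  |     T         T                    T              
T  F  T  F  |     F         T                    F              
T  F  F  T  |     T         F                    F              
T  F  F  F  |     F         F                    F              
F  T  T  T  |     F         F                    F              
F  T  T  F  |     T         F                    F              
F  T  F  T  |     F         T                    F              
F  T  F  F  |     T         T                    F              
F  F  T  T  |     T         F                    F              
F  F  T  F  |     F         F                    F              
F  F  F  T  |     T         T                    F              
F  F  F  F  |     F         T                    F              
The formula is true on 2 of the 16 rows.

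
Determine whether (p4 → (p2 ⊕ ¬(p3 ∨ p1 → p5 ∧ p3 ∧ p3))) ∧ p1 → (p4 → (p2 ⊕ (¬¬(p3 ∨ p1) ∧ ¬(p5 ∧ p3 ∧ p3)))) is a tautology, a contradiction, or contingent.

p1 | p2 | p3 | p4 | p5 | φ
-- | -- | -- | -- | -- | -
0  | 0  | 0  | 0  | 0  | 1
0  | 0  | 0  | 0  | 1  | 1
0  | 0  | 0  | 1  | 0  | 1
0  | 0  | 0  | 1  | 1  | 1
0  | 0  | 1  | 0  | 0  | 1
0  | 0  | 1  | 0  | 1  | 1
0  | 0  | 1  | 1  | 0  | 1
0  | 0  | 1  | 1  | 1  | 1
0  | 1  | 0  | 0  | 0  | 1
0  | 1  | 0  | 0  | 1  | 1
0  | 1  | 0  | 1  | 0  | 1
0  | 1  | 0  | 1  | 1  | 1
0  | 1  | 1  | 0  | 0  | 1
0  | 1  | 1  | 0  | 1  | 1
0  | 1  | 1  | 1  | 0  | 1
0  | 1  | 1  | 1  | 1  | 1
1  | 0  | 0  | 0  | 0  | 1
1  | 0  | 0  | 0  | 1  | 1
1  | 0  | 0  | 1  | 0  | 1
1  | 0  | 0  | 1  | 1  | 1
1  | 0  | 1  | 0  | 0  | 1
1  | 0  | 1  | 0  | 1  | 1
1  | 0  | 1  | 1  | 0  | 1
1  | 0  | 1  | 1  | 1  | 1
1  | 1  | 0  | 0  | 0  | 1
1  | 1  | 0  | 0  | 1  | 1
1  | 1  | 0  | 1  | 0  | 1
1  | 1  | 0  | 1  | 1  | 1
1  | 1  | 1  | 0  | 0  | 1
1  | 1  | 1  | 0  | 1  | 1
1  | 1  | 1  | 1  | 0  | 1
1  | 1  | 1  | 1  | 1  | 1
Every row is 1, so the formula is a tautology.

tautology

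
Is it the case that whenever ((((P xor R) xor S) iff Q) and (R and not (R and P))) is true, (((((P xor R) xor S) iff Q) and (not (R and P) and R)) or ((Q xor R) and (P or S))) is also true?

P  Q  R  S  |  φ  ψ
1  1  1  1  |  0  0
1  1  1  0  |  0  0
1  1  0  1  |  0  1
1  1  0  0  |  0  1
1  0  1  1  |  0  1
1  0  1  0  |  0  1
1  0  0  1  |  0  0
1  0  0  0  |  0  0
0  1  1  1  |  0  0
0  1  1  0  |  1  1
0  1  0  1  |  0  1
0  1  0  0  |  0  0
0  0  1  1  |  1  1
0  0  1  0  |  0  0
0  0  0  1  |  0  0
0  0  0  0  |  0  0
In every row where φ is true, ψ is also true, so φ ⊨ ψ.

yes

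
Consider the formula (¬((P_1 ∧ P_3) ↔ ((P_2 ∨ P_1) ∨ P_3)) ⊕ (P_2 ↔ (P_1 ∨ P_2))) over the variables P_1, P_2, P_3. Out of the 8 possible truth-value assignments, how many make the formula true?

3

P_1 | P_2 | P_3 | φ
--- | --- | --- | -
 F  |  F  |  F  | T
 F  |  F  |  T  | F
 F  |  T  |  F  | F
 F  |  T  |  T  | F
 T  |  F  |  F  | T
 T  |  F  |  T  | F
 T  |  T  |  F  | F
 T  |  T  |  T  | T
The formula is true on 3 of the 8 rows.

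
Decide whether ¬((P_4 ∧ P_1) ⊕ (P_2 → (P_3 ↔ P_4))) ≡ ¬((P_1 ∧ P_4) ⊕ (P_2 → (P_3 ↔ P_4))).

equivalent

P_1 | P_2 | P_3 | P_4 | φ | ψ
--- | --- | --- | --- | - | -
 T  |  T  |  T  |  T  | T | T
 T  |  T  |  T  |  F  | T | T
 T  |  T  |  F  |  T  | F | F
 T  |  T  |  F  |  F  | F | F
 T  |  F  |  T  |  T  | T | T
 T  |  F  |  T  |  F  | F | F
 T  |  F  |  F  |  T  | T | T
 T  |  F  |  F  |  F  | F | F
 F  |  T  |  T  |  T  | F | F
 F  |  T  |  T  |  F  | T | T
 F  |  T  |  F  |  T  | T | T
 F  |  T  |  F  |  F  | F | F
 F  |  F  |  T  |  T  | F | F
 F  |  F  |  T  |  F  | F | F
 F  |  F  |  F  |  T  | F | F
 F  |  F  |  F  |  F  | F | F
The columns for φ and ψ agree on every row, so they are logically equivalent.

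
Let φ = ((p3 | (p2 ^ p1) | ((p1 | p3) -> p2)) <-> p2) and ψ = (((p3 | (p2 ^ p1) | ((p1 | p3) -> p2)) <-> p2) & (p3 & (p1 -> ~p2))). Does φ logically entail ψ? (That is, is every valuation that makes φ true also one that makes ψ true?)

p1 | p2 | p3 || φ | ψ
F  | F  | F  || F | F
F  | F  | T  || F | F
F  | T  | F  || T | F
F  | T  | T  || T | T
T  | F  | F  || F | F
T  | F  | T  || F | F
T  | T  | F  || T | F
T  | T  | T  || T | F
At p1=F, p2=T, p3=F we have φ true but ψ false, so φ does not entail ψ.

no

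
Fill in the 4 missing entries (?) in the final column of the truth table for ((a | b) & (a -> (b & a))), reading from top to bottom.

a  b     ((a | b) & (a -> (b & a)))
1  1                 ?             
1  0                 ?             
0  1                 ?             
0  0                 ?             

1, 0, 1, 0

Row a=1, b=1: (a | b) = 1, (a -> (b & a)) = 1, so ((a | b) & (a -> (b & a))) = 1.
Row a=1, b=0: (a | b) = 1, (a -> (b & a)) = 0, so ((a | b) & (a -> (b & a))) = 0.
Row a=0, b=1: (a | b) = 1, (a -> (b & a)) = 1, so ((a | b) & (a -> (b & a))) = 1.
Row a=0, b=0: (a | b) = 0, (a -> (b & a)) = 1, so ((a | b) & (a -> (b & a))) = 0.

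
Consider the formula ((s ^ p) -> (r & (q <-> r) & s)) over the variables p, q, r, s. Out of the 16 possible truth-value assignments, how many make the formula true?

p | q | r | s | (s ^ p) | (q <-> r) | (r & (q <-> r) & s) | φ
- | - | - | - | ------- | --------- | ------------------- | -
T | T | T | T |    F    |     T     |          T          | T
T | T | T | F |    T    |     T     |          F          | F
T | T | F | T |    F    |     F     |          F          | T
T | T | F | F |    T    |     F     |          F          | F
T | F | T | T |    F    |     F     |          F          | T
T | F | T | F |    T    |     F     |          F          | F
T | F | F | T |    F    |     T     |          F          | T
T | F | F | F |    T    |     T     |          F          | F
F | T | T | T |    T    |     T     |          T          | T
F | T | T | F |    F    |     T     |          F          | T
F | T | F | T |    T    |     F     |          F          | F
F | T | F | F |    F    |     F     |          F          | T
F | F | T | T |    T    |     F     |          F          | F
F | F | T | F |    F    |     F     |          F          | T
F | F | F | T |    T    |     T     |          F          | F
F | F | F | F |    F    |     T     |          F          | T
The formula is true on 9 of the 16 rows.

9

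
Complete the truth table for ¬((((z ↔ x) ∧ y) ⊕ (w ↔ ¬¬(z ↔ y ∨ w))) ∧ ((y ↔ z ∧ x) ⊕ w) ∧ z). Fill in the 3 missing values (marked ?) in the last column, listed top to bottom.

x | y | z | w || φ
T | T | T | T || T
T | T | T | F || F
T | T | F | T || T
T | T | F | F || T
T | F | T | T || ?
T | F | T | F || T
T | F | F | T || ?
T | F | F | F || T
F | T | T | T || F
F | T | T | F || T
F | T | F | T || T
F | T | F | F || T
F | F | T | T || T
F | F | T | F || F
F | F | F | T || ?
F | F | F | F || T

F, T, T

Row x=T, y=F, z=T, w=T: (((z ↔ x) ∧ y) ⊕ (w ↔ ¬¬(z ↔ y ∨ w))) = T, ((y ↔ z ∧ x) ⊕ w) = T, ((((z ↔ x) ∧ y) ⊕ (w ↔ ¬¬(z ↔ y ∨ w))) ∧ ((y ↔ z ∧ x) ⊕ w) ∧ z) = T, so the formula = F.
Row x=T, y=F, z=F, w=T: (((z ↔ x) ∧ y) ⊕ (w ↔ ¬¬(z ↔ y ∨ w))) = F, ((y ↔ z ∧ x) ⊕ w) = F, ((((z ↔ x) ∧ y) ⊕ (w ↔ ¬¬(z ↔ y ∨ w))) ∧ ((y ↔ z ∧ x) ⊕ w) ∧ z) = F, so the formula = T.
Row x=F, y=F, z=F, w=T: (((z ↔ x) ∧ y) ⊕ (w ↔ ¬¬(z ↔ y ∨ w))) = F, ((y ↔ z ∧ x) ⊕ w) = F, ((((z ↔ x) ∧ y) ⊕ (w ↔ ¬¬(z ↔ y ∨ w))) ∧ ((y ↔ z ∧ x) ⊕ w) ∧ z) = F, so the formula = T.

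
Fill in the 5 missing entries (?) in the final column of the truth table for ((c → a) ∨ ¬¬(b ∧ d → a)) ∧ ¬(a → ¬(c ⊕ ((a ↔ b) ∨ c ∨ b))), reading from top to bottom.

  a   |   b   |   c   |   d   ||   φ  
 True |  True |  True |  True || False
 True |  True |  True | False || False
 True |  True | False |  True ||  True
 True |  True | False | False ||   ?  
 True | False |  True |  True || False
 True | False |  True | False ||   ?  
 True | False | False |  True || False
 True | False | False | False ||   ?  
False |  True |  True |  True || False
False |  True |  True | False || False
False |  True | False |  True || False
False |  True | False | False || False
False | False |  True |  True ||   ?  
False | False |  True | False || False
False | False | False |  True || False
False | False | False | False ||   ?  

Row a=True, b=True, c=False, d=False: ((c → a) ∨ ¬¬(b ∧ d → a)) = True, ¬(a → ¬(c ⊕ ((a ↔ b) ∨ c ∨ b))) = True, so the formula = True.
Row a=True, b=False, c=True, d=False: ((c → a) ∨ ¬¬(b ∧ d → a)) = True, ¬(a → ¬(c ⊕ ((a ↔ b) ∨ c ∨ b))) = False, so the formula = False.
Row a=True, b=False, c=False, d=False: ((c → a) ∨ ¬¬(b ∧ d → a)) = True, ¬(a → ¬(c ⊕ ((a ↔ b) ∨ c ∨ b))) = False, so the formula = False.
Row a=False, b=False, c=True, d=True: ((c → a) ∨ ¬¬(b ∧ d → a)) = True, ¬(a → ¬(c ⊕ ((a ↔ b) ∨ c ∨ b))) = False, so the formula = False.
Row a=False, b=False, c=False, d=False: ((c → a) ∨ ¬¬(b ∧ d → a)) = True, ¬(a → ¬(c ⊕ ((a ↔ b) ∨ c ∨ b))) = False, so the formula = False.

True, False, False, False, False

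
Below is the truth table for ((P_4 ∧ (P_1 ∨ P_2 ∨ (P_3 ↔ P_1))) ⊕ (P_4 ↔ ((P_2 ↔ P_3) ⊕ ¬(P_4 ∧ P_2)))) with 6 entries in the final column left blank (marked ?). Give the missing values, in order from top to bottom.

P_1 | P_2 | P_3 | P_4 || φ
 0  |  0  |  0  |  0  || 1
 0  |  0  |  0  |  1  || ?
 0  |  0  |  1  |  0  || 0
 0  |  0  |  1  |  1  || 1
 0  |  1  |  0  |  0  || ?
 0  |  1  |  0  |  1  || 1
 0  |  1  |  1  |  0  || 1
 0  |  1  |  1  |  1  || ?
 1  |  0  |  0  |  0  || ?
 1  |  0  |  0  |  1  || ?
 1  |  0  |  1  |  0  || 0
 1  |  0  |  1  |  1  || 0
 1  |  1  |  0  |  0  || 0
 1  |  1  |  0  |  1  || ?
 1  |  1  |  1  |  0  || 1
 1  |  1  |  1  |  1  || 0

Row P_1=0, P_2=0, P_3=0, P_4=1: (P_4 ∧ (P_1 ∨ P_2 ∨ (P_3 ↔ P_1))) = 1, (P_4 ↔ ((P_2 ↔ P_3) ⊕ ¬(P_4 ∧ P_2))) = 0, so the formula = 1.
Row P_1=0, P_2=1, P_3=0, P_4=0: (P_4 ∧ (P_1 ∨ P_2 ∨ (P_3 ↔ P_1))) = 0, (P_4 ↔ ((P_2 ↔ P_3) ⊕ ¬(P_4 ∧ P_2))) = 0, so the formula = 0.
Row P_1=0, P_2=1, P_3=1, P_4=1: (P_4 ∧ (P_1 ∨ P_2 ∨ (P_3 ↔ P_1))) = 1, (P_4 ↔ ((P_2 ↔ P_3) ⊕ ¬(P_4 ∧ P_2))) = 1, so the formula = 0.
Row P_1=1, P_2=0, P_3=0, P_4=0: (P_4 ∧ (P_1 ∨ P_2 ∨ (P_3 ↔ P_1))) = 0, (P_4 ↔ ((P_2 ↔ P_3) ⊕ ¬(P_4 ∧ P_2))) = 1, so the formula = 1.
Row P_1=1, P_2=0, P_3=0, P_4=1: (P_4 ∧ (P_1 ∨ P_2 ∨ (P_3 ↔ P_1))) = 1, (P_4 ↔ ((P_2 ↔ P_3) ⊕ ¬(P_4 ∧ P_2))) = 0, so the formula = 1.
Row P_1=1, P_2=1, P_3=0, P_4=1: (P_4 ∧ (P_1 ∨ P_2 ∨ (P_3 ↔ P_1))) = 1, (P_4 ↔ ((P_2 ↔ P_3) ⊕ ¬(P_4 ∧ P_2))) = 0, so the formula = 1.

1, 0, 0, 1, 1, 1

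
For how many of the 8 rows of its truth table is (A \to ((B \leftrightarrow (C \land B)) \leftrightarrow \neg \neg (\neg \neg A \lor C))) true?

A | B | C || φ
T | T | T || T
T | T | F || F
T | F | T || T
T | F | F || T
F | T | T || T
F | T | F || T
F | F | T || T
F | F | F || T
The formula is true on 7 of the 8 rows.

7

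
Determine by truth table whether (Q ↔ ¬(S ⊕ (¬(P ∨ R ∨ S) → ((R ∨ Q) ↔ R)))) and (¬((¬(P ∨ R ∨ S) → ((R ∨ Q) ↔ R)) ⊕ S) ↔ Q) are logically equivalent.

P | Q | R | S || φ | ψ
T | T | T | T || T | T
T | T | T | F || F | F
T | T | F | T || T | T
T | T | F | F || F | F
T | F | T | T || F | F
T | F | T | F || T | T
T | F | F | T || F | F
T | F | F | F || T | T
F | T | T | T || T | T
F | T | T | F || F | F
F | T | F | T || T | T
F | T | F | F || T | T
F | F | T | T || F | F
F | F | T | F || T | T
F | F | F | T || F | F
F | F | F | F || T | T
The columns for φ and ψ agree on every row, so they are logically equivalent.

equivalent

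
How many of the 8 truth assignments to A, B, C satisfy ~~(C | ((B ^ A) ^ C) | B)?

A  B  C     ~~(C | ((B ^ A) ^ C) | B)
T  T  T                 T            
T  T  F                 T            
T  F  T                 T            
T  F  F                 T            
F  T  T                 T            
F  T  F                 T            
F  F  T                 T            
F  F  F                 F            
The formula is true on 7 of the 8 rows.

7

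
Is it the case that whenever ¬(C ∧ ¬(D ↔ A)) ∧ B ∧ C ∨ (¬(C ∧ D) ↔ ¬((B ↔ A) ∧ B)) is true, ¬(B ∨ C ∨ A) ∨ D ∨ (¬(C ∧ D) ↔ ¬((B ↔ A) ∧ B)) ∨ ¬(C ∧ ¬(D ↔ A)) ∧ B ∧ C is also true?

A  B  C  D  |  φ  ψ
T  T  T  T  |  T  T
T  T  T  F  |  F  F
T  T  F  T  |  F  T
T  T  F  F  |  F  F
T  F  T  T  |  F  T
T  F  T  F  |  T  T
T  F  F  T  |  T  T
T  F  F  F  |  T  T
F  T  T  T  |  F  T
F  T  T  F  |  T  T
F  T  F  T  |  T  T
F  T  F  F  |  T  T
F  F  T  T  |  F  T
F  F  T  F  |  T  T
F  F  F  T  |  T  T
F  F  F  F  |  T  T
In every row where φ is true, ψ is also true, so φ ⊨ ψ.

yes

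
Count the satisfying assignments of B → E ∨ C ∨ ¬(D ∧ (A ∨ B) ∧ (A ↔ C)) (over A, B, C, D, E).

31

  A   |   B   |   C   |   D   |   E   |   φ  
----- | ----- | ----- | ----- | ----- | -----
 True |  True |  True |  True |  True |  True
 True |  True |  True |  True | False |  True
 True |  True |  True | False |  True |  True
 True |  True |  True | False | False |  True
 True |  True | False |  True |  True |  True
 True |  True | False |  True | False |  True
 True |  True | False | False |  True |  True
 True |  True | False | False | False |  True
 True | False |  True |  True |  True |  True
 True | False |  True |  True | False |  True
 True | False |  True | False |  True |  True
 True | False |  True | False | False |  True
 True | False | False |  True |  True |  True
 True | False | False |  True | False |  True
 True | False | False | False |  True |  True
 True | False | False | False | False |  True
False |  True |  True |  True |  True |  True
False |  True |  True |  True | False |  True
False |  True |  True | False |  True |  True
False |  True |  True | False | False |  True
False |  True | False |  True |  True |  True
False |  True | False |  True | False | False
False |  True | False | False |  True |  True
False |  True | False | False | False |  True
False | False |  True |  True |  True |  True
False | False |  True |  True | False |  True
False | False |  True | False |  True |  True
False | False |  True | False | False |  True
False | False | False |  True |  True |  True
False | False | False |  True | False |  True
False | False | False | False |  True |  True
False | False | False | False | False |  True
The formula is true on 31 of the 32 rows.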